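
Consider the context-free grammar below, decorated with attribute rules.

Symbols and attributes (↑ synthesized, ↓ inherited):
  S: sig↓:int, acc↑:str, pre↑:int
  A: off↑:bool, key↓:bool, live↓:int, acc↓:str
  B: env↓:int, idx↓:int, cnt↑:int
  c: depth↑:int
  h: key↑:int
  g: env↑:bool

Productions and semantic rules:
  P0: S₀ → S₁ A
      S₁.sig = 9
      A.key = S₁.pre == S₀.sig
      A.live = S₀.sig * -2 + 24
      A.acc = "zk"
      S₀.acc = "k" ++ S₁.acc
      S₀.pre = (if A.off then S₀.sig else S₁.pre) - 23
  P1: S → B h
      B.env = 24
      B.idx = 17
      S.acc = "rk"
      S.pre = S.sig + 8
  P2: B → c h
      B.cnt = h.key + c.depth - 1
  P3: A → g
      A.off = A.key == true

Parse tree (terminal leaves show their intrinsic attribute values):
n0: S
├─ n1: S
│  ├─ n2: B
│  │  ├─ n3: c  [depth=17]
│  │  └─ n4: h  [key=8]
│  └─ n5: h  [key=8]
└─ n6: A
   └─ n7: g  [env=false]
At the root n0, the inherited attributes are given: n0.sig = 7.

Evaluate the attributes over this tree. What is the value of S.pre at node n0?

1. n0.sig = 7  [given at root]
2. n1.sig = 9  [9]
3. n2.env = 24  [24]
4. n2.idx = 17  [17]
5. n3.depth = 17  [terminal]
6. n4.key = 8  [terminal]
7. n2.cnt = 24  [h.key + c.depth - 1]
8. n5.key = 8  [terminal]
9. n1.acc = "rk"  ["rk"]
10. n1.pre = 17  [S.sig + 8]
11. n6.key = false  [S₁.pre == S₀.sig]
12. n6.live = 10  [S₀.sig * -2 + 24]
13. n6.acc = "zk"  ["zk"]
14. n7.env = false  [terminal]
15. n6.off = false  [A.key == true]
16. n0.acc = "krk"  ["k" ++ S₁.acc]
17. n0.pre = -6  [(if A.off then S₀.sig else S₁.pre) - 23]

-6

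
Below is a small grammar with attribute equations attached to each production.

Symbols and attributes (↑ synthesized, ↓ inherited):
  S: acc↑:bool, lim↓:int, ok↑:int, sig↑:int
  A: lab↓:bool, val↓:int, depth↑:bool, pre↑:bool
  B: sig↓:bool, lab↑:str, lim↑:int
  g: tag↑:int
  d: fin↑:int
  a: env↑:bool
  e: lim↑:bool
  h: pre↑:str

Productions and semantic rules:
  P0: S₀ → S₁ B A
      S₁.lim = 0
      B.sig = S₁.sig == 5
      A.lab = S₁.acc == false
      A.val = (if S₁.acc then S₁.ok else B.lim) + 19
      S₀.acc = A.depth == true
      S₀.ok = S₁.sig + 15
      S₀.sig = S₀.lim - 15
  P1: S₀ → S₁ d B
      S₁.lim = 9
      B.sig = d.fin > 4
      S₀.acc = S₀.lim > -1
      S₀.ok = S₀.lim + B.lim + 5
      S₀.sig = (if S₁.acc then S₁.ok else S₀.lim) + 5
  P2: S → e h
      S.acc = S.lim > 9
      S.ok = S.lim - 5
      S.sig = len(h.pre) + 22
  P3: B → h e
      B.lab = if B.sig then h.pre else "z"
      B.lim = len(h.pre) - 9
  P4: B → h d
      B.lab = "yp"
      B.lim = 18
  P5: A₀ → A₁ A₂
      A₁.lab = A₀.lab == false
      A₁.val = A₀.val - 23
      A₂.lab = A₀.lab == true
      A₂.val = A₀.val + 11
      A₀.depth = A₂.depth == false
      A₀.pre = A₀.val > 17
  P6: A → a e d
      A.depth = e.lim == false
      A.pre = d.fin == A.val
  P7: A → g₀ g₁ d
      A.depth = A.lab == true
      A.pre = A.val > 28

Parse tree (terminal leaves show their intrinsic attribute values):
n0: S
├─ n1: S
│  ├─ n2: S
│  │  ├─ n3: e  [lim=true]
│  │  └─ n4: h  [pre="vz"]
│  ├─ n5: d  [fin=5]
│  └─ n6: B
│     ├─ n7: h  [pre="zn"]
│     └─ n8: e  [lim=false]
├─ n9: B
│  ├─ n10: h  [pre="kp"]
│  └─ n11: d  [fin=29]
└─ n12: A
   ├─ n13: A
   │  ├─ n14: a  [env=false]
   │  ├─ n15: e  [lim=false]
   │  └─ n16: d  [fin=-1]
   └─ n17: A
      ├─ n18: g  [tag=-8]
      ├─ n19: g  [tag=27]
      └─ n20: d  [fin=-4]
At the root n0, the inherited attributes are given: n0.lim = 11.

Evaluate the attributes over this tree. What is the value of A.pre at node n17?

false

1. n0.lim = 11  [given at root]
2. n1.lim = 0  [0]
3. n2.lim = 9  [9]
4. n3.lim = true  [terminal]
5. n4.pre = "vz"  [terminal]
6. n2.acc = false  [S.lim > 9]
7. n2.ok = 4  [S.lim - 5]
8. n2.sig = 24  [len(h.pre) + 22]
9. n5.fin = 5  [terminal]
10. n6.sig = true  [d.fin > 4]
11. n7.pre = "zn"  [terminal]
12. n8.lim = false  [terminal]
13. n6.lab = "zn"  [if B.sig then h.pre else "z"]
14. n6.lim = -7  [len(h.pre) - 9]
15. n1.acc = true  [S₀.lim > -1]
16. n1.ok = -2  [S₀.lim + B.lim + 5]
17. n1.sig = 5  [(if S₁.acc then S₁.ok else S₀.lim) + 5]
18. n9.sig = true  [S₁.sig == 5]
19. n10.pre = "kp"  [terminal]
20. n11.fin = 29  [terminal]
21. n9.lab = "yp"  ["yp"]
22. n9.lim = 18  [18]
23. n12.lab = false  [S₁.acc == false]
24. n12.val = 17  [(if S₁.acc then S₁.ok else B.lim) + 19]
25. n13.lab = true  [A₀.lab == false]
26. n13.val = -6  [A₀.val - 23]
27. n14.env = false  [terminal]
28. n15.lim = false  [terminal]
29. n16.fin = -1  [terminal]
30. n13.depth = true  [e.lim == false]
31. n13.pre = false  [d.fin == A.val]
32. n17.lab = false  [A₀.lab == true]
33. n17.val = 28  [A₀.val + 11]
34. n18.tag = -8  [terminal]
35. n19.tag = 27  [terminal]
36. n20.fin = -4  [terminal]
37. n17.depth = false  [A.lab == true]
38. n17.pre = false  [A.val > 28]
39. n12.depth = true  [A₂.depth == false]
40. n12.pre = false  [A₀.val > 17]
41. n0.acc = true  [A.depth == true]
42. n0.ok = 20  [S₁.sig + 15]
43. n0.sig = -4  [S₀.lim - 15]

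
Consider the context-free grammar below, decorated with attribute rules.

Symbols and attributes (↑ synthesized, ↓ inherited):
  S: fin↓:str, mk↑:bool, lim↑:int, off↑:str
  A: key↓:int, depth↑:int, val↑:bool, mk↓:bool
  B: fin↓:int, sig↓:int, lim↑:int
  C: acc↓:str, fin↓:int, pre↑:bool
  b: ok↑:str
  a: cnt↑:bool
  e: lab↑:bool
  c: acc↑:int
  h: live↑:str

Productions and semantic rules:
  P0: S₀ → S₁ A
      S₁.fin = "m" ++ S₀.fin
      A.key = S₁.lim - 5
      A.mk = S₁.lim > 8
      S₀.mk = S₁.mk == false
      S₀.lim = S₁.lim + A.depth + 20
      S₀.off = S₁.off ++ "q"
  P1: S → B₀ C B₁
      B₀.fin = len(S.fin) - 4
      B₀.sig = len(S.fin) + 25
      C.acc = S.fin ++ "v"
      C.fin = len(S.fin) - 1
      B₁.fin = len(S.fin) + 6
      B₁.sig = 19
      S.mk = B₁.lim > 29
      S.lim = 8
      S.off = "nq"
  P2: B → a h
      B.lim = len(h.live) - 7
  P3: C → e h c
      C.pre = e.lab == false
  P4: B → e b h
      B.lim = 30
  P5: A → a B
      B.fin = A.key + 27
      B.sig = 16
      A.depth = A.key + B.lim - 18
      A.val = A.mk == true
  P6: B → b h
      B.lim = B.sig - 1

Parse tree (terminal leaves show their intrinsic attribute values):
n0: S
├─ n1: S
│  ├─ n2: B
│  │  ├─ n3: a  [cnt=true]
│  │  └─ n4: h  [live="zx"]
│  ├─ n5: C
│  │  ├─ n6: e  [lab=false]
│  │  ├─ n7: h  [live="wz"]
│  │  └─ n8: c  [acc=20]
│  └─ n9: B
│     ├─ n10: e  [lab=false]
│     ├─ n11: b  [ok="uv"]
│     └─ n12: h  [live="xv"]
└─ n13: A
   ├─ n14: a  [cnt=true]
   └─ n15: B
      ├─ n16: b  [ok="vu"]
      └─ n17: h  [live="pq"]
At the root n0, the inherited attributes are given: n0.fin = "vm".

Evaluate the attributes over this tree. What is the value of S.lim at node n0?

28

1. n0.fin = "vm"  [given at root]
2. n1.fin = "mvm"  ["m" ++ S₀.fin]
3. n2.fin = -1  [len(S.fin) - 4]
4. n2.sig = 28  [len(S.fin) + 25]
5. n3.cnt = true  [terminal]
6. n4.live = "zx"  [terminal]
7. n2.lim = -5  [len(h.live) - 7]
8. n5.acc = "mvmv"  [S.fin ++ "v"]
9. n5.fin = 2  [len(S.fin) - 1]
10. n6.lab = false  [terminal]
11. n7.live = "wz"  [terminal]
12. n8.acc = 20  [terminal]
13. n5.pre = true  [e.lab == false]
14. n9.fin = 9  [len(S.fin) + 6]
15. n9.sig = 19  [19]
16. n10.lab = false  [terminal]
17. n11.ok = "uv"  [terminal]
18. n12.live = "xv"  [terminal]
19. n9.lim = 30  [30]
20. n1.mk = true  [B₁.lim > 29]
21. n1.lim = 8  [8]
22. n1.off = "nq"  ["nq"]
23. n13.key = 3  [S₁.lim - 5]
24. n13.mk = false  [S₁.lim > 8]
25. n14.cnt = true  [terminal]
26. n15.fin = 30  [A.key + 27]
27. n15.sig = 16  [16]
28. n16.ok = "vu"  [terminal]
29. n17.live = "pq"  [terminal]
30. n15.lim = 15  [B.sig - 1]
31. n13.depth = 0  [A.key + B.lim - 18]
32. n13.val = false  [A.mk == true]
33. n0.mk = false  [S₁.mk == false]
34. n0.lim = 28  [S₁.lim + A.depth + 20]
35. n0.off = "nqq"  [S₁.off ++ "q"]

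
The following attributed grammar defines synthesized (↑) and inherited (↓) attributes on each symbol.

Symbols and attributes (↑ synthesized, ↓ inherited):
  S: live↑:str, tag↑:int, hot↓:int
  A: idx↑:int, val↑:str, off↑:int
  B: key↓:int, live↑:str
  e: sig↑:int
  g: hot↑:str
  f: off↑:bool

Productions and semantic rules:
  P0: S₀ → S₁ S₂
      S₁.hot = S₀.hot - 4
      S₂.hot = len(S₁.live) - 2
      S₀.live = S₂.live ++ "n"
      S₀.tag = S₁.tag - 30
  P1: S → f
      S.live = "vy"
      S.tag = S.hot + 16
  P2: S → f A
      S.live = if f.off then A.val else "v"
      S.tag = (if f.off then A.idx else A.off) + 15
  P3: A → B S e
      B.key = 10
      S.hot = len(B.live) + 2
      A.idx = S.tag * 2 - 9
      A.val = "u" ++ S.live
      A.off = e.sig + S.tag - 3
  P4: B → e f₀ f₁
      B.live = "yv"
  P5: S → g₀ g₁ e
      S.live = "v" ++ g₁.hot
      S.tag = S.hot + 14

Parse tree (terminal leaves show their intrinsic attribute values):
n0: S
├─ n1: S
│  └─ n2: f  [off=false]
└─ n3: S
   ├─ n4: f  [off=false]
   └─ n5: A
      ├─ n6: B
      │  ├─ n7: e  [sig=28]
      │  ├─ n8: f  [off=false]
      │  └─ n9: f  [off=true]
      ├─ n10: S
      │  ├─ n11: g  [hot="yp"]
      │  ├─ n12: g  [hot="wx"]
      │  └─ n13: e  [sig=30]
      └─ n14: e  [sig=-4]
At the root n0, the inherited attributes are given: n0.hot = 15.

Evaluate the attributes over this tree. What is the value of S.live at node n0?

"vn"

1. n0.hot = 15  [given at root]
2. n1.hot = 11  [S₀.hot - 4]
3. n2.off = false  [terminal]
4. n1.live = "vy"  ["vy"]
5. n1.tag = 27  [S.hot + 16]
6. n3.hot = 0  [len(S₁.live) - 2]
7. n4.off = false  [terminal]
8. n6.key = 10  [10]
9. n7.sig = 28  [terminal]
10. n8.off = false  [terminal]
11. n9.off = true  [terminal]
12. n6.live = "yv"  ["yv"]
13. n10.hot = 4  [len(B.live) + 2]
14. n11.hot = "yp"  [terminal]
15. n12.hot = "wx"  [terminal]
16. n13.sig = 30  [terminal]
17. n10.live = "vwx"  ["v" ++ g₁.hot]
18. n10.tag = 18  [S.hot + 14]
19. n14.sig = -4  [terminal]
20. n5.idx = 27  [S.tag * 2 - 9]
21. n5.val = "uvwx"  ["u" ++ S.live]
22. n5.off = 11  [e.sig + S.tag - 3]
23. n3.live = "v"  [if f.off then A.val else "v"]
24. n3.tag = 26  [(if f.off then A.idx else A.off) + 15]
25. n0.live = "vn"  [S₂.live ++ "n"]
26. n0.tag = -3  [S₁.tag - 30]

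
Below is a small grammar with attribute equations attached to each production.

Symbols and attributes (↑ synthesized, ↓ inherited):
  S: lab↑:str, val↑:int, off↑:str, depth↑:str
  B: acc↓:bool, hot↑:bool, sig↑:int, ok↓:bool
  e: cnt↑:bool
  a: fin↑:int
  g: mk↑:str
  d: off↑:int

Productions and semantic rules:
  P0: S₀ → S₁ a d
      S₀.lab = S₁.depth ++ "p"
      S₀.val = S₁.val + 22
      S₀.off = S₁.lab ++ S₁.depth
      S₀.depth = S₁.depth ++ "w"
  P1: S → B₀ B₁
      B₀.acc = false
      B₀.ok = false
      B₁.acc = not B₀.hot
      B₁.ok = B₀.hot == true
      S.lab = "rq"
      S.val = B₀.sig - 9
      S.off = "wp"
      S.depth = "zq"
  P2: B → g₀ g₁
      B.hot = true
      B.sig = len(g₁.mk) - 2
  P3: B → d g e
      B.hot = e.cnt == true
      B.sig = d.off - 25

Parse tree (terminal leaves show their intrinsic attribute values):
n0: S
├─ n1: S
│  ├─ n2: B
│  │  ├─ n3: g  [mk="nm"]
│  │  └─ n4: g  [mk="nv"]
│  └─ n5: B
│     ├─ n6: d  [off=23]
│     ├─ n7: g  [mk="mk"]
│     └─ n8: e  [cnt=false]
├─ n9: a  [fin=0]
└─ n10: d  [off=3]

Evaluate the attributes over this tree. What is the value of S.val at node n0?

13

1. n2.acc = false  [false]
2. n2.ok = false  [false]
3. n3.mk = "nm"  [terminal]
4. n4.mk = "nv"  [terminal]
5. n2.hot = true  [true]
6. n2.sig = 0  [len(g₁.mk) - 2]
7. n5.acc = false  [not B₀.hot]
8. n5.ok = true  [B₀.hot == true]
9. n6.off = 23  [terminal]
10. n7.mk = "mk"  [terminal]
11. n8.cnt = false  [terminal]
12. n5.hot = false  [e.cnt == true]
13. n5.sig = -2  [d.off - 25]
14. n1.lab = "rq"  ["rq"]
15. n1.val = -9  [B₀.sig - 9]
16. n1.off = "wp"  ["wp"]
17. n1.depth = "zq"  ["zq"]
18. n9.fin = 0  [terminal]
19. n10.off = 3  [terminal]
20. n0.lab = "zqp"  [S₁.depth ++ "p"]
21. n0.val = 13  [S₁.val + 22]
22. n0.off = "rqzq"  [S₁.lab ++ S₁.depth]
23. n0.depth = "zqw"  [S₁.depth ++ "w"]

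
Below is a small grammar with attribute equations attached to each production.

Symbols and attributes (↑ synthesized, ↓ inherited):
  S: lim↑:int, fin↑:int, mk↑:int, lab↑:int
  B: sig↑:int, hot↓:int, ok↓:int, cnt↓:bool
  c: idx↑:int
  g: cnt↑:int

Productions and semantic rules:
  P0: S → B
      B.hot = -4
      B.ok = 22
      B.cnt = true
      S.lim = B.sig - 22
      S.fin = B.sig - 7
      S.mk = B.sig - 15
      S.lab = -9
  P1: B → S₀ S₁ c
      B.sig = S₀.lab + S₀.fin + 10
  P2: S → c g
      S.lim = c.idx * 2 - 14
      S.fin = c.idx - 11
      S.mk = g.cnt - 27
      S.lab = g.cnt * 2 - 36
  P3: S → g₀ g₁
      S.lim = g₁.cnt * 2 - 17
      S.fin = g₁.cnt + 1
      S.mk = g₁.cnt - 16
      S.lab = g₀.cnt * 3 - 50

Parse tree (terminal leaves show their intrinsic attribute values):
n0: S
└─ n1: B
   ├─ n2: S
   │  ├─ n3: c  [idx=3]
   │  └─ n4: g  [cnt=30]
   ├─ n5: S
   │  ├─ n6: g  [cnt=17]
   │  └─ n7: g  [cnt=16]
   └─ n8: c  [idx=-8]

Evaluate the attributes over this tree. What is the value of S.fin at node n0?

1. n1.hot = -4  [-4]
2. n1.ok = 22  [22]
3. n1.cnt = true  [true]
4. n3.idx = 3  [terminal]
5. n4.cnt = 30  [terminal]
6. n2.lim = -8  [c.idx * 2 - 14]
7. n2.fin = -8  [c.idx - 11]
8. n2.mk = 3  [g.cnt - 27]
9. n2.lab = 24  [g.cnt * 2 - 36]
10. n6.cnt = 17  [terminal]
11. n7.cnt = 16  [terminal]
12. n5.lim = 15  [g₁.cnt * 2 - 17]
13. n5.fin = 17  [g₁.cnt + 1]
14. n5.mk = 0  [g₁.cnt - 16]
15. n5.lab = 1  [g₀.cnt * 3 - 50]
16. n8.idx = -8  [terminal]
17. n1.sig = 26  [S₀.lab + S₀.fin + 10]
18. n0.lim = 4  [B.sig - 22]
19. n0.fin = 19  [B.sig - 7]
20. n0.mk = 11  [B.sig - 15]
21. n0.lab = -9  [-9]

19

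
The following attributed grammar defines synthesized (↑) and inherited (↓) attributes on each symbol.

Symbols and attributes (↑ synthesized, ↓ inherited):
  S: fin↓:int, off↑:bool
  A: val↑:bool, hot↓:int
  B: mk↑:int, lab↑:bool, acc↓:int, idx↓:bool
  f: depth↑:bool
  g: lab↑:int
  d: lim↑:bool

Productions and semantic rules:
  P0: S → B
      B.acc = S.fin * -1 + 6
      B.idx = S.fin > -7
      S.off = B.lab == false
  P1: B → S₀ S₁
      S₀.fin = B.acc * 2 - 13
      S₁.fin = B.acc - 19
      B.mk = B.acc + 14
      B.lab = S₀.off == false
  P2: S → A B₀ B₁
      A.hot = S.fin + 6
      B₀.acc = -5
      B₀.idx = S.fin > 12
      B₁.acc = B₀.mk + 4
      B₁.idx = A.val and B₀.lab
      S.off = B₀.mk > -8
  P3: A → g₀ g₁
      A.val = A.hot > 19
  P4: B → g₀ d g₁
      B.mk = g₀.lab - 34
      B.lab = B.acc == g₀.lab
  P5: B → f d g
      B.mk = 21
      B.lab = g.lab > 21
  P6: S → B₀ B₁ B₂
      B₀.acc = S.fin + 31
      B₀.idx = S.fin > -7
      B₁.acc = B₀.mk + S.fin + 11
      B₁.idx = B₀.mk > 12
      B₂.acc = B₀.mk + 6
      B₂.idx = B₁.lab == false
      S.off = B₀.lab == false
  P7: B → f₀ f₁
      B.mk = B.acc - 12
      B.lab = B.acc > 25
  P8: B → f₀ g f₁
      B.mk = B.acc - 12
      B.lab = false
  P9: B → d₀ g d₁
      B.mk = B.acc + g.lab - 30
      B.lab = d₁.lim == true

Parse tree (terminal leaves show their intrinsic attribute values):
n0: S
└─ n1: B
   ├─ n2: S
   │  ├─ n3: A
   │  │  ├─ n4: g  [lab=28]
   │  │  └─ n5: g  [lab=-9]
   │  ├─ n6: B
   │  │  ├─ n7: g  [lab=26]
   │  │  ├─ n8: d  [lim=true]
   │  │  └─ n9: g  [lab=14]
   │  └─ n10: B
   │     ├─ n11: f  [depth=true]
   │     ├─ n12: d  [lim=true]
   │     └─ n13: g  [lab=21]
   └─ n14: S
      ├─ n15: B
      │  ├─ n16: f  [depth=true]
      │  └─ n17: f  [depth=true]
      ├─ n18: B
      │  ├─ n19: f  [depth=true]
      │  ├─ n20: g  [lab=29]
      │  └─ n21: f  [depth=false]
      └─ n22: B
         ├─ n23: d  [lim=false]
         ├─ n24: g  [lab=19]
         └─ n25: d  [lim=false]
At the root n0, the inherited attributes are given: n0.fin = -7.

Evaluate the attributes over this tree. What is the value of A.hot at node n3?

19

1. n0.fin = -7  [given at root]
2. n1.acc = 13  [S.fin * -1 + 6]
3. n1.idx = false  [S.fin > -7]
4. n2.fin = 13  [B.acc * 2 - 13]
5. n3.hot = 19  [S.fin + 6]
6. n4.lab = 28  [terminal]
7. n5.lab = -9  [terminal]
8. n3.val = false  [A.hot > 19]
9. n6.acc = -5  [-5]
10. n6.idx = true  [S.fin > 12]
11. n7.lab = 26  [terminal]
12. n8.lim = true  [terminal]
13. n9.lab = 14  [terminal]
14. n6.mk = -8  [g₀.lab - 34]
15. n6.lab = false  [B.acc == g₀.lab]
16. n10.acc = -4  [B₀.mk + 4]
17. n10.idx = false  [A.val and B₀.lab]
18. n11.depth = true  [terminal]
19. n12.lim = true  [terminal]
20. n13.lab = 21  [terminal]
21. n10.mk = 21  [21]
22. n10.lab = false  [g.lab > 21]
23. n2.off = false  [B₀.mk > -8]
24. n14.fin = -6  [B.acc - 19]
25. n15.acc = 25  [S.fin + 31]
26. n15.idx = true  [S.fin > -7]
27. n16.depth = true  [terminal]
28. n17.depth = true  [terminal]
29. n15.mk = 13  [B.acc - 12]
30. n15.lab = false  [B.acc > 25]
31. n18.acc = 18  [B₀.mk + S.fin + 11]
32. n18.idx = true  [B₀.mk > 12]
33. n19.depth = true  [terminal]
34. n20.lab = 29  [terminal]
35. n21.depth = false  [terminal]
36. n18.mk = 6  [B.acc - 12]
37. n18.lab = false  [false]
38. n22.acc = 19  [B₀.mk + 6]
39. n22.idx = true  [B₁.lab == false]
40. n23.lim = false  [terminal]
41. n24.lab = 19  [terminal]
42. n25.lim = false  [terminal]
43. n22.mk = 8  [B.acc + g.lab - 30]
44. n22.lab = false  [d₁.lim == true]
45. n14.off = true  [B₀.lab == false]
46. n1.mk = 27  [B.acc + 14]
47. n1.lab = true  [S₀.off == false]
48. n0.off = false  [B.lab == false]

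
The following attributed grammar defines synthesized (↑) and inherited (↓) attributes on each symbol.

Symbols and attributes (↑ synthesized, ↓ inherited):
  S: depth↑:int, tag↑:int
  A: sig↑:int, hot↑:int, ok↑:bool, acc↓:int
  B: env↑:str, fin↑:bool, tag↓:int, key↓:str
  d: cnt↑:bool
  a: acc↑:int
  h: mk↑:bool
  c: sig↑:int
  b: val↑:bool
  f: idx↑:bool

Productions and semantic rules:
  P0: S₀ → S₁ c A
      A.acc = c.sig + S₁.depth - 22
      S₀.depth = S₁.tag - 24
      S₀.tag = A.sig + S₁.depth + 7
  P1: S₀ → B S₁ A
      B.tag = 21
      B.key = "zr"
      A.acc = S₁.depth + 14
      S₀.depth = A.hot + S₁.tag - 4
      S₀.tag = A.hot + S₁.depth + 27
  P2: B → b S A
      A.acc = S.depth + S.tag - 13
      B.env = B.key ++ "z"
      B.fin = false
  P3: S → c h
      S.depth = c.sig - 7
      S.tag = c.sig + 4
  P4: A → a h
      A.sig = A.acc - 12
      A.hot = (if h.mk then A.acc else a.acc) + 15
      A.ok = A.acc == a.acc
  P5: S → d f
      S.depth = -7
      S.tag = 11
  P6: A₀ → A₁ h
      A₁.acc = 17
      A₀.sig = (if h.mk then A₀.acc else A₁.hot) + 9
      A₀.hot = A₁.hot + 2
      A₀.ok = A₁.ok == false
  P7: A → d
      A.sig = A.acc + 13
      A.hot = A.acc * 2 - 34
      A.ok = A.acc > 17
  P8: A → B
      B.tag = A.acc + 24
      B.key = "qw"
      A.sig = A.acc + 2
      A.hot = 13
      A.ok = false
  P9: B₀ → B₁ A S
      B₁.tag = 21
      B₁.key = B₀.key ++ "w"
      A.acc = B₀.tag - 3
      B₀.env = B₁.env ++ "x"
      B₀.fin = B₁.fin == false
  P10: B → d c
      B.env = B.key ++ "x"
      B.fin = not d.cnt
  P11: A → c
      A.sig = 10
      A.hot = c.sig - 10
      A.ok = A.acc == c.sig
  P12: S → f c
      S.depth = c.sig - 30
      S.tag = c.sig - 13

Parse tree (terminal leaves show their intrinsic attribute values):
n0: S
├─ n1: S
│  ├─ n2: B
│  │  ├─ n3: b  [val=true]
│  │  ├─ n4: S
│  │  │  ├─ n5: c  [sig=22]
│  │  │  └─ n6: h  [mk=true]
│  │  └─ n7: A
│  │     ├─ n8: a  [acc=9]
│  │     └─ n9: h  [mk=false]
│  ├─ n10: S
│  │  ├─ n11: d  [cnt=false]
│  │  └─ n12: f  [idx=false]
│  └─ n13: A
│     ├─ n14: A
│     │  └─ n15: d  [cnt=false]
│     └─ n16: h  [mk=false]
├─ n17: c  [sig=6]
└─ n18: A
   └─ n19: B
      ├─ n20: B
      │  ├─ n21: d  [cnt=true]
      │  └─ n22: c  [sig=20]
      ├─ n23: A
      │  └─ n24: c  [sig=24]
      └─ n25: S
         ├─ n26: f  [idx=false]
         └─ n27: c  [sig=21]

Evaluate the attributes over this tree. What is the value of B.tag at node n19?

17

1. n2.tag = 21  [21]
2. n2.key = "zr"  ["zr"]
3. n3.val = true  [terminal]
4. n5.sig = 22  [terminal]
5. n6.mk = true  [terminal]
6. n4.depth = 15  [c.sig - 7]
7. n4.tag = 26  [c.sig + 4]
8. n7.acc = 28  [S.depth + S.tag - 13]
9. n8.acc = 9  [terminal]
10. n9.mk = false  [terminal]
11. n7.sig = 16  [A.acc - 12]
12. n7.hot = 24  [(if h.mk then A.acc else a.acc) + 15]
13. n7.ok = false  [A.acc == a.acc]
14. n2.env = "zrz"  [B.key ++ "z"]
15. n2.fin = false  [false]
16. n11.cnt = false  [terminal]
17. n12.idx = false  [terminal]
18. n10.depth = -7  [-7]
19. n10.tag = 11  [11]
20. n13.acc = 7  [S₁.depth + 14]
21. n14.acc = 17  [17]
22. n15.cnt = false  [terminal]
23. n14.sig = 30  [A.acc + 13]
24. n14.hot = 0  [A.acc * 2 - 34]
25. n14.ok = false  [A.acc > 17]
26. n16.mk = false  [terminal]
27. n13.sig = 9  [(if h.mk then A₀.acc else A₁.hot) + 9]
28. n13.hot = 2  [A₁.hot + 2]
29. n13.ok = true  [A₁.ok == false]
30. n1.depth = 9  [A.hot + S₁.tag - 4]
31. n1.tag = 22  [A.hot + S₁.depth + 27]
32. n17.sig = 6  [terminal]
33. n18.acc = -7  [c.sig + S₁.depth - 22]
34. n19.tag = 17  [A.acc + 24]
35. n19.key = "qw"  ["qw"]
36. n20.tag = 21  [21]
37. n20.key = "qww"  [B₀.key ++ "w"]
38. n21.cnt = true  [terminal]
39. n22.sig = 20  [terminal]
40. n20.env = "qwwx"  [B.key ++ "x"]
41. n20.fin = false  [not d.cnt]
42. n23.acc = 14  [B₀.tag - 3]
43. n24.sig = 24  [terminal]
44. n23.sig = 10  [10]
45. n23.hot = 14  [c.sig - 10]
46. n23.ok = false  [A.acc == c.sig]
47. n26.idx = false  [terminal]
48. n27.sig = 21  [terminal]
49. n25.depth = -9  [c.sig - 30]
50. n25.tag = 8  [c.sig - 13]
51. n19.env = "qwwxx"  [B₁.env ++ "x"]
52. n19.fin = true  [B₁.fin == false]
53. n18.sig = -5  [A.acc + 2]
54. n18.hot = 13  [13]
55. n18.ok = false  [false]
56. n0.depth = -2  [S₁.tag - 24]
57. n0.tag = 11  [A.sig + S₁.depth + 7]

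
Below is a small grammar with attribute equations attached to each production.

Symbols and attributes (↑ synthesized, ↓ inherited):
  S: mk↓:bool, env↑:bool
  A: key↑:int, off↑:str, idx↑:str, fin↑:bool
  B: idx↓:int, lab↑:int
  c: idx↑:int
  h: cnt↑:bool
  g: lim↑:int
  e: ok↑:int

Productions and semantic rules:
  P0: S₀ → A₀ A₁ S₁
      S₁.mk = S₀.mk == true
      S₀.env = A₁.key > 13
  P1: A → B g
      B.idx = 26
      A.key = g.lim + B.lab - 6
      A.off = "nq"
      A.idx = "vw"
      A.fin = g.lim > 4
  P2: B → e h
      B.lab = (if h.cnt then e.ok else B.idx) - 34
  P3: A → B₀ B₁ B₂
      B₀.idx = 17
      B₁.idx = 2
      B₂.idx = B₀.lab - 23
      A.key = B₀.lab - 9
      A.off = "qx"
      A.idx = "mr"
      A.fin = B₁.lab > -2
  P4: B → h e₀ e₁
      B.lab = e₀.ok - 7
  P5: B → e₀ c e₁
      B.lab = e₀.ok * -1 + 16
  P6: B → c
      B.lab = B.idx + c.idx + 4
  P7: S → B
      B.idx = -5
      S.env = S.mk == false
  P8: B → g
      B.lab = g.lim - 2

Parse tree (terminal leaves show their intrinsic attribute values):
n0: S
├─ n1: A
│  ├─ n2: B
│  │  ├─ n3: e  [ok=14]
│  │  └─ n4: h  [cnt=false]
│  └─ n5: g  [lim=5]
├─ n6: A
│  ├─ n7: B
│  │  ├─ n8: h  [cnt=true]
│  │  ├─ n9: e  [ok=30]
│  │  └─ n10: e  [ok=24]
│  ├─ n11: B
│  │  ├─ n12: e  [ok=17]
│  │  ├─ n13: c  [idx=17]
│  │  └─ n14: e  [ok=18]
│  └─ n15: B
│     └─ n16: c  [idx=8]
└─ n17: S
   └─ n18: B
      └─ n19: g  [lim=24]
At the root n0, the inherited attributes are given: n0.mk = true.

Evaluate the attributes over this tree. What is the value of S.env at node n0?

1. n0.mk = true  [given at root]
2. n2.idx = 26  [26]
3. n3.ok = 14  [terminal]
4. n4.cnt = false  [terminal]
5. n2.lab = -8  [(if h.cnt then e.ok else B.idx) - 34]
6. n5.lim = 5  [terminal]
7. n1.key = -9  [g.lim + B.lab - 6]
8. n1.off = "nq"  ["nq"]
9. n1.idx = "vw"  ["vw"]
10. n1.fin = true  [g.lim > 4]
11. n7.idx = 17  [17]
12. n8.cnt = true  [terminal]
13. n9.ok = 30  [terminal]
14. n10.ok = 24  [terminal]
15. n7.lab = 23  [e₀.ok - 7]
16. n11.idx = 2  [2]
17. n12.ok = 17  [terminal]
18. n13.idx = 17  [terminal]
19. n14.ok = 18  [terminal]
20. n11.lab = -1  [e₀.ok * -1 + 16]
21. n15.idx = 0  [B₀.lab - 23]
22. n16.idx = 8  [terminal]
23. n15.lab = 12  [B.idx + c.idx + 4]
24. n6.key = 14  [B₀.lab - 9]
25. n6.off = "qx"  ["qx"]
26. n6.idx = "mr"  ["mr"]
27. n6.fin = true  [B₁.lab > -2]
28. n17.mk = true  [S₀.mk == true]
29. n18.idx = -5  [-5]
30. n19.lim = 24  [terminal]
31. n18.lab = 22  [g.lim - 2]
32. n17.env = false  [S.mk == false]
33. n0.env = true  [A₁.key > 13]

true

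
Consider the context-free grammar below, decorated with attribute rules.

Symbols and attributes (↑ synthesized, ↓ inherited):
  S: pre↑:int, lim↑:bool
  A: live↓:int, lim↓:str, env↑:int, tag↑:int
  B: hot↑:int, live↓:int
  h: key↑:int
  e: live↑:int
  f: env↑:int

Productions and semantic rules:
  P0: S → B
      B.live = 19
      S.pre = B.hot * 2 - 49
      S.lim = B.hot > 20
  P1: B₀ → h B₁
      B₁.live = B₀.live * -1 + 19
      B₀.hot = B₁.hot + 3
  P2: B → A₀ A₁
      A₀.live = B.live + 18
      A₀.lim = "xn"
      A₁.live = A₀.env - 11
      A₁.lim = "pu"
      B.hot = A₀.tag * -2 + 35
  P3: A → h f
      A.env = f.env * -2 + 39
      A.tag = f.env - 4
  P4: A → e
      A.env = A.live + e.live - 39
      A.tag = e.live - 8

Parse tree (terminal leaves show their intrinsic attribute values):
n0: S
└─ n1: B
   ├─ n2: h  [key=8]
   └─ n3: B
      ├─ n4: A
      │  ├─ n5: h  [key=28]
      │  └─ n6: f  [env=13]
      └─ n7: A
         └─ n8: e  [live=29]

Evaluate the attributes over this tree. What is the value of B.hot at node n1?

20

1. n1.live = 19  [19]
2. n2.key = 8  [terminal]
3. n3.live = 0  [B₀.live * -1 + 19]
4. n4.live = 18  [B.live + 18]
5. n4.lim = "xn"  ["xn"]
6. n5.key = 28  [terminal]
7. n6.env = 13  [terminal]
8. n4.env = 13  [f.env * -2 + 39]
9. n4.tag = 9  [f.env - 4]
10. n7.live = 2  [A₀.env - 11]
11. n7.lim = "pu"  ["pu"]
12. n8.live = 29  [terminal]
13. n7.env = -8  [A.live + e.live - 39]
14. n7.tag = 21  [e.live - 8]
15. n3.hot = 17  [A₀.tag * -2 + 35]
16. n1.hot = 20  [B₁.hot + 3]
17. n0.pre = -9  [B.hot * 2 - 49]
18. n0.lim = false  [B.hot > 20]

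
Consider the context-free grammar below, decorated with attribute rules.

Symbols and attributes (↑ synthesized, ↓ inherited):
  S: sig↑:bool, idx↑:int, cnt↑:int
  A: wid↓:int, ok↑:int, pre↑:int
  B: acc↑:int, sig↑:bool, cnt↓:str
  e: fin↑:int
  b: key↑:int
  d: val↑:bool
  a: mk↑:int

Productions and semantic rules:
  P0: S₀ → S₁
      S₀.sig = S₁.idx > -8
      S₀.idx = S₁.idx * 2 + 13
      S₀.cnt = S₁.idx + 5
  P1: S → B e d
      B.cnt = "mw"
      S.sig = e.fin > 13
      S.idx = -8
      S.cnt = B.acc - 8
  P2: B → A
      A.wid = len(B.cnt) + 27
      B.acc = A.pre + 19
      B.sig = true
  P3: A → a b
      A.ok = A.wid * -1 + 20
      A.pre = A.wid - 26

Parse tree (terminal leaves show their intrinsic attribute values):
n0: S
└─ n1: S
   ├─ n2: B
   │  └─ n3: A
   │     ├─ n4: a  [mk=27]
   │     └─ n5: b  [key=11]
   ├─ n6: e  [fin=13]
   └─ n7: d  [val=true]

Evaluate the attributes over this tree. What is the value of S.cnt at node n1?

1. n2.cnt = "mw"  ["mw"]
2. n3.wid = 29  [len(B.cnt) + 27]
3. n4.mk = 27  [terminal]
4. n5.key = 11  [terminal]
5. n3.ok = -9  [A.wid * -1 + 20]
6. n3.pre = 3  [A.wid - 26]
7. n2.acc = 22  [A.pre + 19]
8. n2.sig = true  [true]
9. n6.fin = 13  [terminal]
10. n7.val = true  [terminal]
11. n1.sig = false  [e.fin > 13]
12. n1.idx = -8  [-8]
13. n1.cnt = 14  [B.acc - 8]
14. n0.sig = false  [S₁.idx > -8]
15. n0.idx = -3  [S₁.idx * 2 + 13]
16. n0.cnt = -3  [S₁.idx + 5]

14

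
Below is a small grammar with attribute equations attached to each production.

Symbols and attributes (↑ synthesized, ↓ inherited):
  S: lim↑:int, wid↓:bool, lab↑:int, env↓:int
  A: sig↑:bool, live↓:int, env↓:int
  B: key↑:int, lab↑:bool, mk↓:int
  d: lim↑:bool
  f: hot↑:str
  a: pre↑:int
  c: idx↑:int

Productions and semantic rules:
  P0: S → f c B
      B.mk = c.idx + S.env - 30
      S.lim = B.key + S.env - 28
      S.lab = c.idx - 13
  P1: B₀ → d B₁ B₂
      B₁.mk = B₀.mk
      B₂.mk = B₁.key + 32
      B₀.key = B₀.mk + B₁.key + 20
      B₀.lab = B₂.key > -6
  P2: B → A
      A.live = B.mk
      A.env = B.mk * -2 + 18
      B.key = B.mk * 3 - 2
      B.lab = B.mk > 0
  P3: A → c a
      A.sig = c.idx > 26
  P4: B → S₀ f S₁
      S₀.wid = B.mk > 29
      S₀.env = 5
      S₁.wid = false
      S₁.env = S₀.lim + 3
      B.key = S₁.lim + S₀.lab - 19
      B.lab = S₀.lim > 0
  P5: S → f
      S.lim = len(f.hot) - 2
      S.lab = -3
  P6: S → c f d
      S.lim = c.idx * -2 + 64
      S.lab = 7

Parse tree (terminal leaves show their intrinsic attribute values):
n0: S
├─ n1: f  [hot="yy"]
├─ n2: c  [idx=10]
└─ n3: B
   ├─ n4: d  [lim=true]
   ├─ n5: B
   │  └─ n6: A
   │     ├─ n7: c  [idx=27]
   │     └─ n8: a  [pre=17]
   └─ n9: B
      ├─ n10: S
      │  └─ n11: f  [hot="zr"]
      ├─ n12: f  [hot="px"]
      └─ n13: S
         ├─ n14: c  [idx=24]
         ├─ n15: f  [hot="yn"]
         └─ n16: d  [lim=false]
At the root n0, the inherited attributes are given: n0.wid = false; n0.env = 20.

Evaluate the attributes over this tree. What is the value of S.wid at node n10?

1. n0.wid = false  [given at root]
2. n0.env = 20  [given at root]
3. n1.hot = "yy"  [terminal]
4. n2.idx = 10  [terminal]
5. n3.mk = 0  [c.idx + S.env - 30]
6. n4.lim = true  [terminal]
7. n5.mk = 0  [B₀.mk]
8. n6.live = 0  [B.mk]
9. n6.env = 18  [B.mk * -2 + 18]
10. n7.idx = 27  [terminal]
11. n8.pre = 17  [terminal]
12. n6.sig = true  [c.idx > 26]
13. n5.key = -2  [B.mk * 3 - 2]
14. n5.lab = false  [B.mk > 0]
15. n9.mk = 30  [B₁.key + 32]
16. n10.wid = true  [B.mk > 29]
17. n10.env = 5  [5]
18. n11.hot = "zr"  [terminal]
19. n10.lim = 0  [len(f.hot) - 2]
20. n10.lab = -3  [-3]
21. n12.hot = "px"  [terminal]
22. n13.wid = false  [false]
23. n13.env = 3  [S₀.lim + 3]
24. n14.idx = 24  [terminal]
25. n15.hot = "yn"  [terminal]
26. n16.lim = false  [terminal]
27. n13.lim = 16  [c.idx * -2 + 64]
28. n13.lab = 7  [7]
29. n9.key = -6  [S₁.lim + S₀.lab - 19]
30. n9.lab = false  [S₀.lim > 0]
31. n3.key = 18  [B₀.mk + B₁.key + 20]
32. n3.lab = false  [B₂.key > -6]
33. n0.lim = 10  [B.key + S.env - 28]
34. n0.lab = -3  [c.idx - 13]

true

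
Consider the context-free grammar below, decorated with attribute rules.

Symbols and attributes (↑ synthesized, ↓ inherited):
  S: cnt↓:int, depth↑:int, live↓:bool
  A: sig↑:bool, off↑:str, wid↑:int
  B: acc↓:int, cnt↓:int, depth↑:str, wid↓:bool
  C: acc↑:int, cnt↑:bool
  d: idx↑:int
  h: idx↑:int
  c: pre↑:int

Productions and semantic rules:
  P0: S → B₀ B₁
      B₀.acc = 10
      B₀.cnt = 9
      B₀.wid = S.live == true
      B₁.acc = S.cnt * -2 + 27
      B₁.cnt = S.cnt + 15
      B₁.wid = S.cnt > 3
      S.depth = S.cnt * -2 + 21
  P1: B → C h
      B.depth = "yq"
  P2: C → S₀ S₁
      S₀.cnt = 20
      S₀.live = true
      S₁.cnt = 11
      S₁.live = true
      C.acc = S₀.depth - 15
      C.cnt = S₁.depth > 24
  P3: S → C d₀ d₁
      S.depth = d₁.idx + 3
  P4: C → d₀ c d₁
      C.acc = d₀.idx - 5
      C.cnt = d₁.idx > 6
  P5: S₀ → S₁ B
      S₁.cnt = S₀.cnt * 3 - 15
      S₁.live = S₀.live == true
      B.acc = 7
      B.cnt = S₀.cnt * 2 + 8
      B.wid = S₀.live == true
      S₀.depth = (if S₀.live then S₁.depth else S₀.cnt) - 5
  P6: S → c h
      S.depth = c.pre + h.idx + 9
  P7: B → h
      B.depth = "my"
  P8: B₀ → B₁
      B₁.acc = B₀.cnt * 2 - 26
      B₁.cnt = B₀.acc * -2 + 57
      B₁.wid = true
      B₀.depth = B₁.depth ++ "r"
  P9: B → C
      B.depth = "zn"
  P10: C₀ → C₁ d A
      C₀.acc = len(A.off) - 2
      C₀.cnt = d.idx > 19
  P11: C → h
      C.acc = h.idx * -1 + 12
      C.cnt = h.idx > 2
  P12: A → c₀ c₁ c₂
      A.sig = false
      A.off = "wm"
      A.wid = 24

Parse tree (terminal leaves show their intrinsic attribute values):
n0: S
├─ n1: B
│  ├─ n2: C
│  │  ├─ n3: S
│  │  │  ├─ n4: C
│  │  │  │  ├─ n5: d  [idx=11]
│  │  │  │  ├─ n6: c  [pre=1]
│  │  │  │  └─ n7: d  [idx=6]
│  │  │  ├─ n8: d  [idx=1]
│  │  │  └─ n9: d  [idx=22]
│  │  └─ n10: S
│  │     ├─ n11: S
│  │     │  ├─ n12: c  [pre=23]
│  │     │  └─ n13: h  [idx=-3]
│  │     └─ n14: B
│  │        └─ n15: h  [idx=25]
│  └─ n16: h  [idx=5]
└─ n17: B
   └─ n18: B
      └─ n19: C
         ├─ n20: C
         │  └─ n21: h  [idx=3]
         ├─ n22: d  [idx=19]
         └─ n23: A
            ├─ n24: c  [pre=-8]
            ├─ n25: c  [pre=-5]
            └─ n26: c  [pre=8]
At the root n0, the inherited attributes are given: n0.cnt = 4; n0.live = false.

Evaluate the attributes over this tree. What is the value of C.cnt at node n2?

false

1. n0.cnt = 4  [given at root]
2. n0.live = false  [given at root]
3. n1.acc = 10  [10]
4. n1.cnt = 9  [9]
5. n1.wid = false  [S.live == true]
6. n3.cnt = 20  [20]
7. n3.live = true  [true]
8. n5.idx = 11  [terminal]
9. n6.pre = 1  [terminal]
10. n7.idx = 6  [terminal]
11. n4.acc = 6  [d₀.idx - 5]
12. n4.cnt = false  [d₁.idx > 6]
13. n8.idx = 1  [terminal]
14. n9.idx = 22  [terminal]
15. n3.depth = 25  [d₁.idx + 3]
16. n10.cnt = 11  [11]
17. n10.live = true  [true]
18. n11.cnt = 18  [S₀.cnt * 3 - 15]
19. n11.live = true  [S₀.live == true]
20. n12.pre = 23  [terminal]
21. n13.idx = -3  [terminal]
22. n11.depth = 29  [c.pre + h.idx + 9]
23. n14.acc = 7  [7]
24. n14.cnt = 30  [S₀.cnt * 2 + 8]
25. n14.wid = true  [S₀.live == true]
26. n15.idx = 25  [terminal]
27. n14.depth = "my"  ["my"]
28. n10.depth = 24  [(if S₀.live then S₁.depth else S₀.cnt) - 5]
29. n2.acc = 10  [S₀.depth - 15]
30. n2.cnt = false  [S₁.depth > 24]
31. n16.idx = 5  [terminal]
32. n1.depth = "yq"  ["yq"]
33. n17.acc = 19  [S.cnt * -2 + 27]
34. n17.cnt = 19  [S.cnt + 15]
35. n17.wid = true  [S.cnt > 3]
36. n18.acc = 12  [B₀.cnt * 2 - 26]
37. n18.cnt = 19  [B₀.acc * -2 + 57]
38. n18.wid = true  [true]
39. n21.idx = 3  [terminal]
40. n20.acc = 9  [h.idx * -1 + 12]
41. n20.cnt = true  [h.idx > 2]
42. n22.idx = 19  [terminal]
43. n24.pre = -8  [terminal]
44. n25.pre = -5  [terminal]
45. n26.pre = 8  [terminal]
46. n23.sig = false  [false]
47. n23.off = "wm"  ["wm"]
48. n23.wid = 24  [24]
49. n19.acc = 0  [len(A.off) - 2]
50. n19.cnt = false  [d.idx > 19]
51. n18.depth = "zn"  ["zn"]
52. n17.depth = "znr"  [B₁.depth ++ "r"]
53. n0.depth = 13  [S.cnt * -2 + 21]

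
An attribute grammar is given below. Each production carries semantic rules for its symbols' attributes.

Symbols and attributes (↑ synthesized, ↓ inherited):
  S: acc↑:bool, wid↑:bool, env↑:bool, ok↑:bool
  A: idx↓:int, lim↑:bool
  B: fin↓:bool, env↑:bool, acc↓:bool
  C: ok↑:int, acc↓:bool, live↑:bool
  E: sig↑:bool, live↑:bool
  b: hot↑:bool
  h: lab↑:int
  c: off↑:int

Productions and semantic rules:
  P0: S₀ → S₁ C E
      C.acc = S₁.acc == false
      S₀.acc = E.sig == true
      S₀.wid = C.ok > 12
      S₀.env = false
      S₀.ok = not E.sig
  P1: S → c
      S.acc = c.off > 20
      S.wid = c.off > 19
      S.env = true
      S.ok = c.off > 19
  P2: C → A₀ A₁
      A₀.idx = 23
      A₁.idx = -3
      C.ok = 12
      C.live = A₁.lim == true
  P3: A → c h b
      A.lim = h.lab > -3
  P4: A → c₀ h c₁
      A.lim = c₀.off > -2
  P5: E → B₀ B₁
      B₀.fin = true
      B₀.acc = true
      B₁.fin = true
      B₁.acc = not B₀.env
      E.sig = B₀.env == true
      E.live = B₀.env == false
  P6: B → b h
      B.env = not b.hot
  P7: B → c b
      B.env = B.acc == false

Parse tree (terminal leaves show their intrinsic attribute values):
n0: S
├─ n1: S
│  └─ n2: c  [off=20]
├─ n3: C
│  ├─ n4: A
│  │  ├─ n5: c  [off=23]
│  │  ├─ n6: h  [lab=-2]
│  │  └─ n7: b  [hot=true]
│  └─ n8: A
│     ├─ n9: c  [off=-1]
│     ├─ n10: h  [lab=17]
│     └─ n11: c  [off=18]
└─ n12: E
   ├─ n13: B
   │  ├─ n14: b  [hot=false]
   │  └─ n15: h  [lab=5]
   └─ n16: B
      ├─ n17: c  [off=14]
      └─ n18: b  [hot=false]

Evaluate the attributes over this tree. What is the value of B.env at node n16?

true

1. n2.off = 20  [terminal]
2. n1.acc = false  [c.off > 20]
3. n1.wid = true  [c.off > 19]
4. n1.env = true  [true]
5. n1.ok = true  [c.off > 19]
6. n3.acc = true  [S₁.acc == false]
7. n4.idx = 23  [23]
8. n5.off = 23  [terminal]
9. n6.lab = -2  [terminal]
10. n7.hot = true  [terminal]
11. n4.lim = true  [h.lab > -3]
12. n8.idx = -3  [-3]
13. n9.off = -1  [terminal]
14. n10.lab = 17  [terminal]
15. n11.off = 18  [terminal]
16. n8.lim = true  [c₀.off > -2]
17. n3.ok = 12  [12]
18. n3.live = true  [A₁.lim == true]
19. n13.fin = true  [true]
20. n13.acc = true  [true]
21. n14.hot = false  [terminal]
22. n15.lab = 5  [terminal]
23. n13.env = true  [not b.hot]
24. n16.fin = true  [true]
25. n16.acc = false  [not B₀.env]
26. n17.off = 14  [terminal]
27. n18.hot = false  [terminal]
28. n16.env = true  [B.acc == false]
29. n12.sig = true  [B₀.env == true]
30. n12.live = false  [B₀.env == false]
31. n0.acc = true  [E.sig == true]
32. n0.wid = false  [C.ok > 12]
33. n0.env = false  [false]
34. n0.ok = false  [not E.sig]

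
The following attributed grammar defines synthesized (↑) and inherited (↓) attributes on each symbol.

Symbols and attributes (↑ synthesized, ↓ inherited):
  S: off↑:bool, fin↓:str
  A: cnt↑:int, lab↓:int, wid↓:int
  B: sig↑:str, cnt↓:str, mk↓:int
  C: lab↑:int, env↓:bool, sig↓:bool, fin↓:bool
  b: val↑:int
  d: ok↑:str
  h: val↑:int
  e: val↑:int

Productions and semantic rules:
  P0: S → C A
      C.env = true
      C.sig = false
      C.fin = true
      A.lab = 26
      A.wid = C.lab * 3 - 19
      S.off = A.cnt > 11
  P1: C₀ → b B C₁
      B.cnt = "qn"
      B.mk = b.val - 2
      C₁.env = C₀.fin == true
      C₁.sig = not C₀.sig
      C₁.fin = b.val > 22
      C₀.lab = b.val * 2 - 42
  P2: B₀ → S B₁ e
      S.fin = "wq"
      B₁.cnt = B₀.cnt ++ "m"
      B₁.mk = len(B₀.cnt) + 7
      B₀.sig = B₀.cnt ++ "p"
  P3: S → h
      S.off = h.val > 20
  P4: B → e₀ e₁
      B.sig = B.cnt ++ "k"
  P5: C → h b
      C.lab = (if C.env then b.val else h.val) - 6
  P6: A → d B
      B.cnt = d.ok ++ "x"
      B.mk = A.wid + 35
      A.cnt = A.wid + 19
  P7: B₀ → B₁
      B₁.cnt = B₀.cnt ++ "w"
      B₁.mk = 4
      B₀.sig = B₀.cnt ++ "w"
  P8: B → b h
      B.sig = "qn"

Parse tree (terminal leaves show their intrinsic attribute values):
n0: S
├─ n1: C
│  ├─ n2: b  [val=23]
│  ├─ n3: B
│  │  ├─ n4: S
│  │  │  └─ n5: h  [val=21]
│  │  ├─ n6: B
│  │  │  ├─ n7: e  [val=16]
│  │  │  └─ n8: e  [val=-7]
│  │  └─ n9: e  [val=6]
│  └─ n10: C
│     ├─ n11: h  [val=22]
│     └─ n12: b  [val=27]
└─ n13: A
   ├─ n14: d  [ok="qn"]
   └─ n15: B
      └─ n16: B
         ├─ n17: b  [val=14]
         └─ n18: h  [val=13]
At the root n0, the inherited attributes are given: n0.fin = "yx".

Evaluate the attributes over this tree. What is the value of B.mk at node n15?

28

1. n0.fin = "yx"  [given at root]
2. n1.env = true  [true]
3. n1.sig = false  [false]
4. n1.fin = true  [true]
5. n2.val = 23  [terminal]
6. n3.cnt = "qn"  ["qn"]
7. n3.mk = 21  [b.val - 2]
8. n4.fin = "wq"  ["wq"]
9. n5.val = 21  [terminal]
10. n4.off = true  [h.val > 20]
11. n6.cnt = "qnm"  [B₀.cnt ++ "m"]
12. n6.mk = 9  [len(B₀.cnt) + 7]
13. n7.val = 16  [terminal]
14. n8.val = -7  [terminal]
15. n6.sig = "qnmk"  [B.cnt ++ "k"]
16. n9.val = 6  [terminal]
17. n3.sig = "qnp"  [B₀.cnt ++ "p"]
18. n10.env = true  [C₀.fin == true]
19. n10.sig = true  [not C₀.sig]
20. n10.fin = true  [b.val > 22]
21. n11.val = 22  [terminal]
22. n12.val = 27  [terminal]
23. n10.lab = 21  [(if C.env then b.val else h.val) - 6]
24. n1.lab = 4  [b.val * 2 - 42]
25. n13.lab = 26  [26]
26. n13.wid = -7  [C.lab * 3 - 19]
27. n14.ok = "qn"  [terminal]
28. n15.cnt = "qnx"  [d.ok ++ "x"]
29. n15.mk = 28  [A.wid + 35]
30. n16.cnt = "qnxw"  [B₀.cnt ++ "w"]
31. n16.mk = 4  [4]
32. n17.val = 14  [terminal]
33. n18.val = 13  [terminal]
34. n16.sig = "qn"  ["qn"]
35. n15.sig = "qnxw"  [B₀.cnt ++ "w"]
36. n13.cnt = 12  [A.wid + 19]
37. n0.off = true  [A.cnt > 11]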